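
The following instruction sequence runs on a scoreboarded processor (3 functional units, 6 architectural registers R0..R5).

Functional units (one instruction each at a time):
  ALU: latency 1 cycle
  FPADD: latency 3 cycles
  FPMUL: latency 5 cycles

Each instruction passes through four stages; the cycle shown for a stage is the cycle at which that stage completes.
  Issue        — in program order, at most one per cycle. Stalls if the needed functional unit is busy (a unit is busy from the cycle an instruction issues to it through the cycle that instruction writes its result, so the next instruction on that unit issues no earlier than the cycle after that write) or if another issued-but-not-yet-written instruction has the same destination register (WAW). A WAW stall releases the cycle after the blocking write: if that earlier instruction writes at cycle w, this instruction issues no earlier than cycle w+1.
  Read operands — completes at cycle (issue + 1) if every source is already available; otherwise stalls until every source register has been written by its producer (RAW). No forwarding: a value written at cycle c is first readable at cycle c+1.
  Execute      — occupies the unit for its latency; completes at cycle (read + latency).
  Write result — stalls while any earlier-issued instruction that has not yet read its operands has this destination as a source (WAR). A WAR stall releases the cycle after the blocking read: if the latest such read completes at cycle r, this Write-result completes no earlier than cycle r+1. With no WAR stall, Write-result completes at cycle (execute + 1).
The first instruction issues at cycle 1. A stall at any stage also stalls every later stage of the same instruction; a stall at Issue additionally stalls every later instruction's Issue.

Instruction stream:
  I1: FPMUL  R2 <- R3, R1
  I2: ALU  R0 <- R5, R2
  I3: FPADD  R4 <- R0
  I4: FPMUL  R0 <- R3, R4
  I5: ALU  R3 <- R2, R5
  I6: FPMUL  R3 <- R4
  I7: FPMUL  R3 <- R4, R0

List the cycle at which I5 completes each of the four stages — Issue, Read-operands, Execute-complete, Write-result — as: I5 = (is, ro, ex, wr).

I5 = (13, 14, 15, 18)

c1: issue I1 (FPMUL)
c2: I1 read-ops, issue I2 (ALU)
c3: issue I3 (FPADD)
c7: I1 finished on FPMUL
c8: I1→R2
c9: I2 read-ops
c10: I2 finished on ALU
c11: I2→R0
c12: I3 read-ops, issue I4 (FPMUL)
c13: issue I5 (ALU)
c14: I5 read-ops
c15: I3 finished on FPADD, I5 finished on ALU
c16: I3→R4
c17: I4 read-ops
c18: I5→R3
c22: I4 finished on FPMUL
c23: I4→R0
c24: issue I6 (FPMUL)
c25: I6 read-ops
c30: I6 finished on FPMUL
c31: I6→R3
c32: issue I7 (FPMUL)
c33: I7 read-ops
c38: I7 finished on FPMUL
c39: I7→R3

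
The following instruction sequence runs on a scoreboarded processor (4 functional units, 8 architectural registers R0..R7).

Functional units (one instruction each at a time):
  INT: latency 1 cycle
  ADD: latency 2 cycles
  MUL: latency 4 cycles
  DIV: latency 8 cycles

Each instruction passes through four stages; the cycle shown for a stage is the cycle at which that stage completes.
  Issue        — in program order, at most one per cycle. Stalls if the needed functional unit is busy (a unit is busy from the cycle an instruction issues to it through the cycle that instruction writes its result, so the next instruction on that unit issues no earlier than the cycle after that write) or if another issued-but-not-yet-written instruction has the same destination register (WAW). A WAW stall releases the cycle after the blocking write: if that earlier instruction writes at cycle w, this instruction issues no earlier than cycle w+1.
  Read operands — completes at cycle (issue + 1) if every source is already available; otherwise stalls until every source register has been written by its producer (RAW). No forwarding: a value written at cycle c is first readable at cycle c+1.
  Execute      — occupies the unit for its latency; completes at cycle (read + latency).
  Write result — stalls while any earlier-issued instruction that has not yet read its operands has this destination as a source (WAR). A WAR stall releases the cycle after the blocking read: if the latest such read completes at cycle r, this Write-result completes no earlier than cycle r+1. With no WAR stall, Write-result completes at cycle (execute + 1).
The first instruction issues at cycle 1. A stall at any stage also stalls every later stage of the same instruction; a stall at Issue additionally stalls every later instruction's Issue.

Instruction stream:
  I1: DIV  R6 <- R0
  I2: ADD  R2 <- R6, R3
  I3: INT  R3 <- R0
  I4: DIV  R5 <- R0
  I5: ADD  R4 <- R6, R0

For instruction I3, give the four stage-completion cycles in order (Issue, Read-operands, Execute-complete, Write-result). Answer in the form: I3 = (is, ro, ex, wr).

I3 = (3, 4, 5, 13)

[1] I1 issues→DIV
[2] I1 reads; I2 issues→ADD
[3] I3 issues→INT
[4] I3 reads
[5] I3 exec-done
[10] I1 exec-done
[11] I1 writes R6
[12] I2 reads; I4 issues→DIV
[13] I3 writes R3; I4 reads
[14] I2 exec-done
[15] I2 writes R2
[16] I5 issues→ADD
[17] I5 reads
[19] I5 exec-done
[20] I5 writes R4
[21] I4 exec-done
[22] I4 writes R5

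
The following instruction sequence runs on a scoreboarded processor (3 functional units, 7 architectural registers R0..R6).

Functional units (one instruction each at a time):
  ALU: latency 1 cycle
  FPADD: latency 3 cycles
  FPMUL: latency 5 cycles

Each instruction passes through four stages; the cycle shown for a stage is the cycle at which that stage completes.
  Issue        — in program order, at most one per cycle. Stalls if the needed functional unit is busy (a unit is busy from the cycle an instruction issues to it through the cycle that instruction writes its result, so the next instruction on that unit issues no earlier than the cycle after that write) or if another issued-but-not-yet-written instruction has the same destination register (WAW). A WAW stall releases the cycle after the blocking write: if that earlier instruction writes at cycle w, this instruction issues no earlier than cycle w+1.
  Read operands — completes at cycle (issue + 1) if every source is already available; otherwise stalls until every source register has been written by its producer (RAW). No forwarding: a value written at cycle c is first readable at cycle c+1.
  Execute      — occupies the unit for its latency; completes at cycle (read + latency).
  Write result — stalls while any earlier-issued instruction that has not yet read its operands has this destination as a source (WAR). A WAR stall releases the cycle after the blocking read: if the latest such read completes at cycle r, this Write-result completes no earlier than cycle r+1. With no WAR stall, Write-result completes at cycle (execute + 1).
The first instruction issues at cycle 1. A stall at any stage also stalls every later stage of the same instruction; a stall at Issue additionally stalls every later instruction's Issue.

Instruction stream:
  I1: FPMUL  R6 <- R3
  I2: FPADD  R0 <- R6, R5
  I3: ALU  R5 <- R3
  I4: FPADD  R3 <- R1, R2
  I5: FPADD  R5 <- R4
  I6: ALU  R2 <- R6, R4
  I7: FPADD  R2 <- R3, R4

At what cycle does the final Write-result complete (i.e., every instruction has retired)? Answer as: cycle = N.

cycle = 31

I1 -> (1, 2, 7, 8)
I2 -> (2, 9, 12, 13)  // RAW R6: wait I1 write@8
I3 -> (3, 4, 5, 10)  // WAR R5: wait I2 read@9
I4 -> (14, 15, 18, 19)  // struct: FPADD busy until I2 writes@13
I5 -> (20, 21, 24, 25)  // struct: FPADD busy until I4 writes@19
I6 -> (21, 22, 23, 24)
I7 -> (26, 27, 30, 31)  // struct: FPADD busy until I5 writes@25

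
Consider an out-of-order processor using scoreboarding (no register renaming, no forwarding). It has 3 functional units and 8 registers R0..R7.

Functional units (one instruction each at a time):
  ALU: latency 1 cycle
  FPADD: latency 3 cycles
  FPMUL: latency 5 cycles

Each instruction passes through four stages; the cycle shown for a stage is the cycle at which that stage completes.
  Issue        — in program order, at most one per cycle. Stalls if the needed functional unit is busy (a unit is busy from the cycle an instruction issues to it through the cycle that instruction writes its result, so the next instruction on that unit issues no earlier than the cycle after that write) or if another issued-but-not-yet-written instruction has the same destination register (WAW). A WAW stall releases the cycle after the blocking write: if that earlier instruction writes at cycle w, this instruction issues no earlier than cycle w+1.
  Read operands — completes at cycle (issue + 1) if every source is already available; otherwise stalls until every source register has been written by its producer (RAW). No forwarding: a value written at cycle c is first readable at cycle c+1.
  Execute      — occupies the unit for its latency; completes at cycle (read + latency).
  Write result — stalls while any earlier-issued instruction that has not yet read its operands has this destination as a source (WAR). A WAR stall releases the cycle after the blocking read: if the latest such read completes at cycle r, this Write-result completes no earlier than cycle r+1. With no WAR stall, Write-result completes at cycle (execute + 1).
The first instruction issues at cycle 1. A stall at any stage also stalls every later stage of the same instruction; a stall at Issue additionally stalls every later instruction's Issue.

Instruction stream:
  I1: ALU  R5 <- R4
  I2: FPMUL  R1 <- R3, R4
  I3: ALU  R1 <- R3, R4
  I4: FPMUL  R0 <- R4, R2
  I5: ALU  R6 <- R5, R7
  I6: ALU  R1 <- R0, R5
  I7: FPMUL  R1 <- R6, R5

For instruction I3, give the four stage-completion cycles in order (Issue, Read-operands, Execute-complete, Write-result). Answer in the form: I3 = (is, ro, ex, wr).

I3 = (10, 11, 12, 13)

cycle 1: issue I1 (ALU)
cycle 2: I1 read-ops; issue I2 (FPMUL)
cycle 3: I1 finished on ALU; I2 read-ops
cycle 4: I1→R5
cycle 8: I2 finished on FPMUL
cycle 9: I2→R1
cycle 10: issue I3 (ALU)
cycle 11: I3 read-ops; issue I4 (FPMUL)
cycle 12: I3 finished on ALU; I4 read-ops
cycle 13: I3→R1
cycle 14: issue I5 (ALU)
cycle 15: I5 read-ops
cycle 16: I5 finished on ALU
cycle 17: I4 finished on FPMUL; I5→R6
cycle 18: I4→R0; issue I6 (ALU)
cycle 19: I6 read-ops
cycle 20: I6 finished on ALU
cycle 21: I6→R1
cycle 22: issue I7 (FPMUL)
cycle 23: I7 read-ops
cycle 28: I7 finished on FPMUL
cycle 29: I7→R1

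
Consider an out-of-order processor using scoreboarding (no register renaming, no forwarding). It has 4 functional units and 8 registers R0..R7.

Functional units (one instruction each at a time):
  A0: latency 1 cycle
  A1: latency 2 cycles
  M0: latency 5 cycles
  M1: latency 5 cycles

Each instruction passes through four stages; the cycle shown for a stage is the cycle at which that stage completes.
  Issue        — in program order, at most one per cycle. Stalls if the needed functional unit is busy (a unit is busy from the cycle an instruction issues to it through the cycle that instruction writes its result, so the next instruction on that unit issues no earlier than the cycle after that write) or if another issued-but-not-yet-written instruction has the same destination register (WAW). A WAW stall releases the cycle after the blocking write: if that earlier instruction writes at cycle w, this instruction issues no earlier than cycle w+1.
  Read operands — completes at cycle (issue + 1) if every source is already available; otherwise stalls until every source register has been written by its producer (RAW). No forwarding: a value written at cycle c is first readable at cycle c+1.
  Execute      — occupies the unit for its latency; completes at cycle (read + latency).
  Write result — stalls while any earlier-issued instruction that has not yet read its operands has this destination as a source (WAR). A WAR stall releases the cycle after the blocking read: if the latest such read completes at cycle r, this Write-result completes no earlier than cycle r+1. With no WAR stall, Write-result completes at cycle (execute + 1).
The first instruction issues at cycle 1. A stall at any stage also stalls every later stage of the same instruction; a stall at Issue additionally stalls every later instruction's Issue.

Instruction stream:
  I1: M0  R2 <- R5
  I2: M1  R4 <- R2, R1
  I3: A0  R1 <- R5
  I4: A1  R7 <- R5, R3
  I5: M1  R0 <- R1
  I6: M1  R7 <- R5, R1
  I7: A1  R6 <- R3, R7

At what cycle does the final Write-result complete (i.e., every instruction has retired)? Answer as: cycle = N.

cycle 1: I1 issues→M0
cycle 2: I1 reads | I2 issues→M1
cycle 3: I3 issues→A0
cycle 4: I3 reads | I4 issues→A1
cycle 5: I3 exec-done | I4 reads
cycle 7: I1 exec-done | I4 exec-done
cycle 8: I1 writes R2 | I4 writes R7
cycle 9: I2 reads
cycle 10: I3 writes R1
cycle 14: I2 exec-done
cycle 15: I2 writes R4
cycle 16: I5 issues→M1
cycle 17: I5 reads
cycle 22: I5 exec-done
cycle 23: I5 writes R0
cycle 24: I6 issues→M1
cycle 25: I6 reads | I7 issues→A1
cycle 30: I6 exec-done
cycle 31: I6 writes R7
cycle 32: I7 reads
cycle 34: I7 exec-done
cycle 35: I7 writes R6

cycle = 35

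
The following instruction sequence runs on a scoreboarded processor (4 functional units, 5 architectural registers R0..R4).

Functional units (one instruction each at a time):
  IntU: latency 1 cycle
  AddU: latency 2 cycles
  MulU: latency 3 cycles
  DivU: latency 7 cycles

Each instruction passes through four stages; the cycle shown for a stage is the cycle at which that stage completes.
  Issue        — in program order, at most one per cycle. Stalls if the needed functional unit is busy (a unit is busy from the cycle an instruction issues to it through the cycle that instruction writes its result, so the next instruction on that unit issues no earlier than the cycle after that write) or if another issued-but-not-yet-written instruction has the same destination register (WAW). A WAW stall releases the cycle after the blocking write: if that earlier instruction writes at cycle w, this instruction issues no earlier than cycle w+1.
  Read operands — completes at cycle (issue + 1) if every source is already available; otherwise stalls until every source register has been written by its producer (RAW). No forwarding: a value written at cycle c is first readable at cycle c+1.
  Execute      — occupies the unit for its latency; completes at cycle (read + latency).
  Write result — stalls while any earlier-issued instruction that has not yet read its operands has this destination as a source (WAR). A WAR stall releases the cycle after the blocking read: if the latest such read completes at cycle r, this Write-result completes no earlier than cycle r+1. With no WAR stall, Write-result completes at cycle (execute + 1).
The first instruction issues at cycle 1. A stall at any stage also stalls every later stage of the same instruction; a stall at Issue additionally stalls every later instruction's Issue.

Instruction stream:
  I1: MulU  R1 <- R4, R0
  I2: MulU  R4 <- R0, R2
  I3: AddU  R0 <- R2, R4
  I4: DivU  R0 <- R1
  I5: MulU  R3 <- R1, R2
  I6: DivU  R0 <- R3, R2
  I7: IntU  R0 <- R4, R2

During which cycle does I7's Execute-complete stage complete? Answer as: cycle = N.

[I1] 1/2/5/6
[I2] 7/8/11/12  (struct: MulU busy until I1 writes@6)
[I3] 8/13/15/16  (RAW R4: wait I2 write@12)
[I4] 17/18/25/26  (WAW R0: wait I3 write@16)
[I5] 18/19/22/23
[I6] 27/28/35/36  (struct: DivU busy until I4 writes@26)
[I7] 37/38/39/40  (WAW R0: wait I6 write@36)

cycle = 39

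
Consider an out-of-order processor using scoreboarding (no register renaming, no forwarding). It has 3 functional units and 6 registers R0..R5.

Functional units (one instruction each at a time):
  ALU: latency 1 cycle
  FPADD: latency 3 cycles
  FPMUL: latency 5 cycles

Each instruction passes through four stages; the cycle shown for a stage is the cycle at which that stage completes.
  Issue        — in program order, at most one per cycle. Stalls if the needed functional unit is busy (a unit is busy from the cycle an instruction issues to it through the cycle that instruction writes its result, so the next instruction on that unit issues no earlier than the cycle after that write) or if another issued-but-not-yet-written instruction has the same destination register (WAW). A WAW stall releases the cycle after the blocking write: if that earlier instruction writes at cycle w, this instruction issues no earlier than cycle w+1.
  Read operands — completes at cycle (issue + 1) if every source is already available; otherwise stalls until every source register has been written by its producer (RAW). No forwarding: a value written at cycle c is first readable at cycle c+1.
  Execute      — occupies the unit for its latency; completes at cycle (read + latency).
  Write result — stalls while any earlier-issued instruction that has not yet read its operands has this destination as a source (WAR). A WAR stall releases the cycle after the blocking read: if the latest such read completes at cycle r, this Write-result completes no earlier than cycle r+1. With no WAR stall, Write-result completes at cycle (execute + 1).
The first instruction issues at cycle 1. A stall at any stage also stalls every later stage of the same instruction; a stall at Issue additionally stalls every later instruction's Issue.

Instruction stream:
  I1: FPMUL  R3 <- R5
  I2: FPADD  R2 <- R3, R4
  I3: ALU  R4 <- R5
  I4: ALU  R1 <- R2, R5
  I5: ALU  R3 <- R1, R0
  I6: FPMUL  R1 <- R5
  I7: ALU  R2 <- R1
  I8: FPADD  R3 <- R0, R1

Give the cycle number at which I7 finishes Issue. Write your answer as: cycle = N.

cycle = 21

[I1] 1/2/7/8
[I2] 2/9/12/13  (RAW R3: wait I1 write@8)
[I3] 3/4/5/10  (WAR R4: wait I2 read@9)
[I4] 11/14/15/16  (struct: ALU busy until I3 writes@10; RAW R2: wait I2 write@13)
[I5] 17/18/19/20  (struct: ALU busy until I4 writes@16)
[I6] 18/19/24/25
[I7] 21/26/27/28  (struct: ALU busy until I5 writes@20; RAW R1: wait I6 write@25)
[I8] 22/26/29/30  (RAW R1: wait I6 write@25)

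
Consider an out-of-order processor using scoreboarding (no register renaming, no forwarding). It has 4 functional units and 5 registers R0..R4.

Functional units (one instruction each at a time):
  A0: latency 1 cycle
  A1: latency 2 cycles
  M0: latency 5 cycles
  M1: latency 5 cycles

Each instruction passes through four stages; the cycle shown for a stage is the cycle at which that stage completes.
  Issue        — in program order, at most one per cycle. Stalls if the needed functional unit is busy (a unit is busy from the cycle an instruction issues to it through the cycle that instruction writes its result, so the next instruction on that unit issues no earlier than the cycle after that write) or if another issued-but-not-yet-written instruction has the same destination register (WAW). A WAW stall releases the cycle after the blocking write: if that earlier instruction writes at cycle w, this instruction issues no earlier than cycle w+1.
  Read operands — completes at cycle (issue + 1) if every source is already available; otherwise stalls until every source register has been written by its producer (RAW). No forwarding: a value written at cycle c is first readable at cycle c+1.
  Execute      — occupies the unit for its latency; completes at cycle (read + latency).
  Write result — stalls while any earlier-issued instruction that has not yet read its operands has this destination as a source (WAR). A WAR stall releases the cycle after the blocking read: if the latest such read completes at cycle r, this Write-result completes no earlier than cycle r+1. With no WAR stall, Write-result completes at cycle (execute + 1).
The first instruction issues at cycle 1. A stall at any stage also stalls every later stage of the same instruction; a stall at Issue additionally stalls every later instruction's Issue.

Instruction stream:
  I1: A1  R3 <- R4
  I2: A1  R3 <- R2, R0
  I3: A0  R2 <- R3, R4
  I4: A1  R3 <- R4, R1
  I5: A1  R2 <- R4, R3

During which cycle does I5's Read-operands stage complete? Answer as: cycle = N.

cycle = 17

  I1 | 1 | 2 | 4 | 5
  I2 | 6 | 7 | 9 | 10   struct: A1 busy until I1 writes@5
  I3 | 7 | 11 | 12 | 13   RAW R3: wait I2 write@10
  I4 | 11 | 12 | 14 | 15   struct: A1 busy until I2 writes@10
  I5 | 16 | 17 | 19 | 20   struct: A1 busy until I4 writes@15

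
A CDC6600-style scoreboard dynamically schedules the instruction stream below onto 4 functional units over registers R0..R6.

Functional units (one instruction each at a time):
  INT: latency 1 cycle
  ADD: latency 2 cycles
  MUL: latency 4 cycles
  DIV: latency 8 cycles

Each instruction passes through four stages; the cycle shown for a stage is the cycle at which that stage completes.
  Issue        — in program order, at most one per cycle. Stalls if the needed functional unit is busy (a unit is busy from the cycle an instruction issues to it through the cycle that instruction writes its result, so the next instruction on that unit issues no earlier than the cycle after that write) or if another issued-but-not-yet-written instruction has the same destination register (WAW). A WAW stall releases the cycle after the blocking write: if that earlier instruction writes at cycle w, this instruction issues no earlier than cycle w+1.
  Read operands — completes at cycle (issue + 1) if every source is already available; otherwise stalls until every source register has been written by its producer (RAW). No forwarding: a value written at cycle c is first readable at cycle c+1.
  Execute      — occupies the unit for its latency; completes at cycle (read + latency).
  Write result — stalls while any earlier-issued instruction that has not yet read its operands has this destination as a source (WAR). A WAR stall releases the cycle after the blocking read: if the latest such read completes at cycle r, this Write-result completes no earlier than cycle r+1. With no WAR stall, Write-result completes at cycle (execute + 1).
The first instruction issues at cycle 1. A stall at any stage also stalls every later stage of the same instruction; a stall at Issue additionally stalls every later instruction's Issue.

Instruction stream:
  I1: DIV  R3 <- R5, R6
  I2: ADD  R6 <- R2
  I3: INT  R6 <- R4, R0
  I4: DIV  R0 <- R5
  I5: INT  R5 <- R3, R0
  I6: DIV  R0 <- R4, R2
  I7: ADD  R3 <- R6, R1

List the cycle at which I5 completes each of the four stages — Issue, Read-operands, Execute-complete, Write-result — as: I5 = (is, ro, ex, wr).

I5 = (13, 23, 24, 25)

I1  is:1  ro:2  ex:10  wr:11
I2  is:2  ro:3  ex:5  wr:6
I3  is:7  ro:8  ex:9  wr:10  — WAW R6: wait I2 write@6
I4  is:12  ro:13  ex:21  wr:22  — struct: DIV busy until I1 writes@11
I5  is:13  ro:23  ex:24  wr:25  — RAW R0: wait I4 write@22
I6  is:23  ro:24  ex:32  wr:33  — struct: DIV busy until I4 writes@22
I7  is:24  ro:25  ex:27  wr:28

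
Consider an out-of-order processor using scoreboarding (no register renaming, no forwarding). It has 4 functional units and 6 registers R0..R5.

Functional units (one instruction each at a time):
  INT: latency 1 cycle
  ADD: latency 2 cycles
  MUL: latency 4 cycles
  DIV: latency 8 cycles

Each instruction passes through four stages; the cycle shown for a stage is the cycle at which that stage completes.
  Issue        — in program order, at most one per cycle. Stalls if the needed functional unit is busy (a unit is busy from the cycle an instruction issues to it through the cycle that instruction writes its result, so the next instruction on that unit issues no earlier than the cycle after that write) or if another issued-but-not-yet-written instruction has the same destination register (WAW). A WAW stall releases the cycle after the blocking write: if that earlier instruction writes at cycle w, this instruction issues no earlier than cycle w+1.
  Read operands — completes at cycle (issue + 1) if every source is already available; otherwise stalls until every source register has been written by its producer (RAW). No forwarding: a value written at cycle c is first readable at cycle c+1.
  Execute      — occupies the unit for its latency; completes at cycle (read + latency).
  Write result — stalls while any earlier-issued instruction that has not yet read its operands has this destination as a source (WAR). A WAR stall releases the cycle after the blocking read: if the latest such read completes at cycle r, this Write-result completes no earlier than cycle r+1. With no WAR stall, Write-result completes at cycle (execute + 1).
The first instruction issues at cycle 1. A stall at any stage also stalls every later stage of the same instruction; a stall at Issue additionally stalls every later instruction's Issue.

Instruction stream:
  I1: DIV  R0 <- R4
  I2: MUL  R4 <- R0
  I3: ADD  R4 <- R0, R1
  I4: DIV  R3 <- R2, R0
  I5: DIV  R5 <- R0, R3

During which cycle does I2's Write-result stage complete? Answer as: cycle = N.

cycle = 17

I1 -> (1, 2, 10, 11)
I2 -> (2, 12, 16, 17)  // RAW R0: wait I1 write@11
I3 -> (18, 19, 21, 22)  // WAW R4: wait I2 write@17
I4 -> (19, 20, 28, 29)
I5 -> (30, 31, 39, 40)  // struct: DIV busy until I4 writes@29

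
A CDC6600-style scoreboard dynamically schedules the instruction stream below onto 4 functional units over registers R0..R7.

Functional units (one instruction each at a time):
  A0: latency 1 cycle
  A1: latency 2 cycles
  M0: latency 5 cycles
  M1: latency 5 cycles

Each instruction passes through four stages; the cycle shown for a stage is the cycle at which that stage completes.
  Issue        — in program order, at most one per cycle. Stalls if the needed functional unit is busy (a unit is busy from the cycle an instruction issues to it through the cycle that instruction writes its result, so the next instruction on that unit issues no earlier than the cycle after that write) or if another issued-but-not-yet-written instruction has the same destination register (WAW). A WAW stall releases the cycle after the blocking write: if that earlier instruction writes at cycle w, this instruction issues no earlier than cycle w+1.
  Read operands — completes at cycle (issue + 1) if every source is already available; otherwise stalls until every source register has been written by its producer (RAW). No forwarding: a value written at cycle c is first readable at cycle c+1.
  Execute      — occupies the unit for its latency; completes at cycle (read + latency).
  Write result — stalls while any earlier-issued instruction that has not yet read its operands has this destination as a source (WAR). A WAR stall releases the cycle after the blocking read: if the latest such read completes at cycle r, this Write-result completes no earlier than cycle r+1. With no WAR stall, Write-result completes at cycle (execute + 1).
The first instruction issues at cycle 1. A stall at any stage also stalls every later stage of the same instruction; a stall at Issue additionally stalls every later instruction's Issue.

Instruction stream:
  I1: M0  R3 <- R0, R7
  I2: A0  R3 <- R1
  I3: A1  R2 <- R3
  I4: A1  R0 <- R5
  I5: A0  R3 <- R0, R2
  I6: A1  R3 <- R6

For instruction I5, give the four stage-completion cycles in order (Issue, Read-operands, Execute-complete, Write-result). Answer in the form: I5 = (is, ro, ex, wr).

[I1] 1/2/7/8
[I2] 9/10/11/12  (WAW R3: wait I1 write@8)
[I3] 10/13/15/16  (RAW R3: wait I2 write@12)
[I4] 17/18/20/21  (struct: A1 busy until I3 writes@16)
[I5] 18/22/23/24  (RAW R0: wait I4 write@21)
[I6] 25/26/28/29  (WAW R3: wait I5 write@24)

I5 = (18, 22, 23, 24)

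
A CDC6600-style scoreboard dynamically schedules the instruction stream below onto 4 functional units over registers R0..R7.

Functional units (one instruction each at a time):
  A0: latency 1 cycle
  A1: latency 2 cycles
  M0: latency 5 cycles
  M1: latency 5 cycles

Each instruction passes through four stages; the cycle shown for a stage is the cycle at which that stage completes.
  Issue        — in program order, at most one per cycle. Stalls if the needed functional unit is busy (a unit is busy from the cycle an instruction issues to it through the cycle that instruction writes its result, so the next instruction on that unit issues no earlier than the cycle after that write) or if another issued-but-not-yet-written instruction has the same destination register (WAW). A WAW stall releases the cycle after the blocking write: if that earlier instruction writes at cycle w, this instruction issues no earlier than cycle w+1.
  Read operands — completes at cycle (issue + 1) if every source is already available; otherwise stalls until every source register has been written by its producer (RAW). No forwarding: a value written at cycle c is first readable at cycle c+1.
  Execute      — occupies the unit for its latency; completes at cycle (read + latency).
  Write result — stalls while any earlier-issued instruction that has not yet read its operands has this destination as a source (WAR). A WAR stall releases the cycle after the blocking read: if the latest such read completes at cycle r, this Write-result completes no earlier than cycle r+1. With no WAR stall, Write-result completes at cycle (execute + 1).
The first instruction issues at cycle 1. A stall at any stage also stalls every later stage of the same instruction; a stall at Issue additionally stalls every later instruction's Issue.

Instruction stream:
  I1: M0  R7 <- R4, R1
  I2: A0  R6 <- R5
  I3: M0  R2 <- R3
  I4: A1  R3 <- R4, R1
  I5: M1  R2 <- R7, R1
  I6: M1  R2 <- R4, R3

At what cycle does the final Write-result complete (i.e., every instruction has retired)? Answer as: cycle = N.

cycle 1: I1 dispatched to M0
cycle 2: I1 operands ready; I2 dispatched to A0
cycle 3: I2 operands ready
cycle 4: I2 complete
cycle 5: R6←I2
cycle 7: I1 complete
cycle 8: R7←I1
cycle 9: I3 dispatched to M0
cycle 10: I3 operands ready; I4 dispatched to A1
cycle 11: I4 operands ready
cycle 13: I4 complete
cycle 14: R3←I4
cycle 15: I3 complete
cycle 16: R2←I3
cycle 17: I5 dispatched to M1
cycle 18: I5 operands ready
cycle 23: I5 complete
cycle 24: R2←I5
cycle 25: I6 dispatched to M1
cycle 26: I6 operands ready
cycle 31: I6 complete
cycle 32: R2←I6

cycle = 32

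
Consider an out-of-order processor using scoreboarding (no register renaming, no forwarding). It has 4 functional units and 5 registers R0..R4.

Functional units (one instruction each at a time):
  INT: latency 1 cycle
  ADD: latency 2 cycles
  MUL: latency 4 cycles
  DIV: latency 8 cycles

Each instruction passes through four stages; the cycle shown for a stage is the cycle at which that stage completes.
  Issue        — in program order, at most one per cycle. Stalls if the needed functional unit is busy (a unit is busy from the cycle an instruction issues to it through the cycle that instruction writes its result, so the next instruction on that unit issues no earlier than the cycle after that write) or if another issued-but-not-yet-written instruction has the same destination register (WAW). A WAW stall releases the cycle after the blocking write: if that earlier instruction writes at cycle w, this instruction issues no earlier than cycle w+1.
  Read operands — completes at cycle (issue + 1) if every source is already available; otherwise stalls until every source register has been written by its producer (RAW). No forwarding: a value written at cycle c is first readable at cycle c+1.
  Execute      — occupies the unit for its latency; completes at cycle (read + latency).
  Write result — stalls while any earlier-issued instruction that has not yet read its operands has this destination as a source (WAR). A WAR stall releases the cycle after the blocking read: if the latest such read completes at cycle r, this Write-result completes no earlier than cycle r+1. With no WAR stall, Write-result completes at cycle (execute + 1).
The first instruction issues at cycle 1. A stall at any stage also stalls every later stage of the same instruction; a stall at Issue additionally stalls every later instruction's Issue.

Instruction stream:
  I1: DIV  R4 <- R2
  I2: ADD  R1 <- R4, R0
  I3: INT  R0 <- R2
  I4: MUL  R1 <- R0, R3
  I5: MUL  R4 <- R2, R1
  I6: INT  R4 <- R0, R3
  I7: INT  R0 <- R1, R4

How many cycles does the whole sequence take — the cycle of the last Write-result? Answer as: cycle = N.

cycle 1: I1→DIV
cycle 2: I1 RO; I2→ADD
cycle 3: I3→INT
cycle 4: I3 RO
cycle 5: I3 EX
cycle 10: I1 EX
cycle 11: I1 WR R4
cycle 12: I2 RO
cycle 13: I3 WR R0
cycle 14: I2 EX
cycle 15: I2 WR R1
cycle 16: I4→MUL
cycle 17: I4 RO
cycle 21: I4 EX
cycle 22: I4 WR R1
cycle 23: I5→MUL
cycle 24: I5 RO
cycle 28: I5 EX
cycle 29: I5 WR R4
cycle 30: I6→INT
cycle 31: I6 RO
cycle 32: I6 EX
cycle 33: I6 WR R4
cycle 34: I7→INT
cycle 35: I7 RO
cycle 36: I7 EX
cycle 37: I7 WR R0

cycle = 37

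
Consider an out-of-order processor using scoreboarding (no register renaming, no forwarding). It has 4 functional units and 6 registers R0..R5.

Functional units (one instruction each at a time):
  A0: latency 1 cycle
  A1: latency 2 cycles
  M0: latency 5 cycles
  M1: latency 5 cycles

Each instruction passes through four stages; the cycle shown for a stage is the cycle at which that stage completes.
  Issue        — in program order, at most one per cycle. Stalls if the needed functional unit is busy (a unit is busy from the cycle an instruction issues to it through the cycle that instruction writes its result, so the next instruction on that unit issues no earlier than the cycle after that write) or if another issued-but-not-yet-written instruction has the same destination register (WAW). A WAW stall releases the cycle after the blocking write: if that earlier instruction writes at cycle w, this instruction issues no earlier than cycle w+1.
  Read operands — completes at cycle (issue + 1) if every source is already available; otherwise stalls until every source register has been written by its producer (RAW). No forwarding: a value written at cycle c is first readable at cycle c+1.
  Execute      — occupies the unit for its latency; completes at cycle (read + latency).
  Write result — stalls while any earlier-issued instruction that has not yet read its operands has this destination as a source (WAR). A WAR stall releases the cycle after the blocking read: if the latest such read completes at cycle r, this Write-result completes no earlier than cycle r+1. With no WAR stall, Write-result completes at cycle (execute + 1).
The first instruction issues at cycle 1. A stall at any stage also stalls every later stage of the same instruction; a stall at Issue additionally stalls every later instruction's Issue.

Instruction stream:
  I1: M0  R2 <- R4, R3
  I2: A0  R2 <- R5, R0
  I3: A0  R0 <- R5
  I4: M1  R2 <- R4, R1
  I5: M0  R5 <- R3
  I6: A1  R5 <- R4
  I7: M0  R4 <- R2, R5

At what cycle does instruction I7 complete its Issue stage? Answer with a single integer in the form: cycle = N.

cycle = 24

c1: issue I1 (M0)
c2: I1 read-ops
c7: I1 finished on M0
c8: I1→R2
c9: issue I2 (A0)
c10: I2 read-ops
c11: I2 finished on A0
c12: I2→R2
c13: issue I3 (A0)
c14: I3 read-ops, issue I4 (M1)
c15: I3 finished on A0, I4 read-ops, issue I5 (M0)
c16: I3→R0, I5 read-ops
c20: I4 finished on M1
c21: I4→R2, I5 finished on M0
c22: I5→R5
c23: issue I6 (A1)
c24: I6 read-ops, issue I7 (M0)
c26: I6 finished on A1
c27: I6→R5
c28: I7 read-ops
c33: I7 finished on M0
c34: I7→R4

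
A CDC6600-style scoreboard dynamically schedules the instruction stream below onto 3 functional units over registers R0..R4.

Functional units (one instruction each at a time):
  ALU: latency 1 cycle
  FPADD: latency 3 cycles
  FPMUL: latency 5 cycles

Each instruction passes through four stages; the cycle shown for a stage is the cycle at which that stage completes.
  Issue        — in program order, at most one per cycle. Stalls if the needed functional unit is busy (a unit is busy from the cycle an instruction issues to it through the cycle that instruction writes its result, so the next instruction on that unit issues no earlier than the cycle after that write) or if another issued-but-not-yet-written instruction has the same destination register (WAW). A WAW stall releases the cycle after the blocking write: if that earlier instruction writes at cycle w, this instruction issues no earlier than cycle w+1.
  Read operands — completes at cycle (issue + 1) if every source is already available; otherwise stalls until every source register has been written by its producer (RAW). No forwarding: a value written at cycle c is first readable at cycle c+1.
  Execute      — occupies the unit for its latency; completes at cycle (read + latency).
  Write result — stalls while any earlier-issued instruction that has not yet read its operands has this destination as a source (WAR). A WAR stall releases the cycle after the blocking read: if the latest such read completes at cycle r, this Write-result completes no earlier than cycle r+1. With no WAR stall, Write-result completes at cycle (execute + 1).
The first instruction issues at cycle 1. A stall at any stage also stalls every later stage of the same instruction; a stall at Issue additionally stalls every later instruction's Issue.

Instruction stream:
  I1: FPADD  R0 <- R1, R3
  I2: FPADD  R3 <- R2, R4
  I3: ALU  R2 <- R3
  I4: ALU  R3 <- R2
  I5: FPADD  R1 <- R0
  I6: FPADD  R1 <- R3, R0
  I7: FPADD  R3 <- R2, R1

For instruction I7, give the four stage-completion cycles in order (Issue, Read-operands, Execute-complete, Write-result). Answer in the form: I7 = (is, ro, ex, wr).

I7 = (29, 30, 33, 34)

[1] I1 dispatched to FPADD
[2] I1 operands ready
[5] I1 complete
[6] R0←I1
[7] I2 dispatched to FPADD
[8] I2 operands ready · I3 dispatched to ALU
[11] I2 complete
[12] R3←I2
[13] I3 operands ready
[14] I3 complete
[15] R2←I3
[16] I4 dispatched to ALU
[17] I4 operands ready · I5 dispatched to FPADD
[18] I4 complete · I5 operands ready
[19] R3←I4
[21] I5 complete
[22] R1←I5
[23] I6 dispatched to FPADD
[24] I6 operands ready
[27] I6 complete
[28] R1←I6
[29] I7 dispatched to FPADD
[30] I7 operands ready
[33] I7 complete
[34] R3←I7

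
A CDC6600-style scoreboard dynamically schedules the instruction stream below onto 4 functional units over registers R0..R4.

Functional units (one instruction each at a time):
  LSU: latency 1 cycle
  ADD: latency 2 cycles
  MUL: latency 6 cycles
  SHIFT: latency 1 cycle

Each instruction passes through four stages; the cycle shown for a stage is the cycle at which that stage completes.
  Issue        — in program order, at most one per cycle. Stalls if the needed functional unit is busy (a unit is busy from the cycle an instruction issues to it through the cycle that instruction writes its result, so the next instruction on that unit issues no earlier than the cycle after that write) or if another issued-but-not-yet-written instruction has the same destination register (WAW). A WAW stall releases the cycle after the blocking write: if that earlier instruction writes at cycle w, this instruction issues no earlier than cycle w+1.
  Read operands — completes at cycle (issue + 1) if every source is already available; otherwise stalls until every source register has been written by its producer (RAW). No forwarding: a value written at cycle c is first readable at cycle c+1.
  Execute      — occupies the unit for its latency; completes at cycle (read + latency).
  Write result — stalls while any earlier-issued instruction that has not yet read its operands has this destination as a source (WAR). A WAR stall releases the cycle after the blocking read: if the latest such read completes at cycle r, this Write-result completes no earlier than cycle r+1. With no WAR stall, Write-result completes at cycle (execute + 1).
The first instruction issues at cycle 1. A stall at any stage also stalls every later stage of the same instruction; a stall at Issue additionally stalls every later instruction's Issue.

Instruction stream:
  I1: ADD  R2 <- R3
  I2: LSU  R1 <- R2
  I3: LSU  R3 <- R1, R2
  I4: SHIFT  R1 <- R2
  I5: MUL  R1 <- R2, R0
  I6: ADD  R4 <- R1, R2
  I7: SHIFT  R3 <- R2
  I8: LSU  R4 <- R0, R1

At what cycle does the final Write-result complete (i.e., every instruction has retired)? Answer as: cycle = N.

cycle = 30

  I1 | 1 | 2 | 4 | 5
  I2 | 2 | 6 | 7 | 8   RAW R2: wait I1 write@5
  I3 | 9 | 10 | 11 | 12   struct: LSU busy until I2 writes@8
  I4 | 10 | 11 | 12 | 13
  I5 | 14 | 15 | 21 | 22   WAW R1: wait I4 write@13
  I6 | 15 | 23 | 25 | 26   RAW R1: wait I5 write@22
  I7 | 16 | 17 | 18 | 19
  I8 | 27 | 28 | 29 | 30   WAW R4: wait I6 write@26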